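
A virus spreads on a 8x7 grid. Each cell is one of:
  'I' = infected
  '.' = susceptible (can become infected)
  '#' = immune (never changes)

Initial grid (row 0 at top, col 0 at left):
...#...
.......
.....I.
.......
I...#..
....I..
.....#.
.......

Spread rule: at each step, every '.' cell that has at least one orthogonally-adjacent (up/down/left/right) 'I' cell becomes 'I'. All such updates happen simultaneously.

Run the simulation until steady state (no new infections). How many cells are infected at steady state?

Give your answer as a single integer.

Step 0 (initial): 3 infected
Step 1: +10 new -> 13 infected
Step 2: +17 new -> 30 infected
Step 3: +15 new -> 45 infected
Step 4: +6 new -> 51 infected
Step 5: +2 new -> 53 infected
Step 6: +0 new -> 53 infected

Answer: 53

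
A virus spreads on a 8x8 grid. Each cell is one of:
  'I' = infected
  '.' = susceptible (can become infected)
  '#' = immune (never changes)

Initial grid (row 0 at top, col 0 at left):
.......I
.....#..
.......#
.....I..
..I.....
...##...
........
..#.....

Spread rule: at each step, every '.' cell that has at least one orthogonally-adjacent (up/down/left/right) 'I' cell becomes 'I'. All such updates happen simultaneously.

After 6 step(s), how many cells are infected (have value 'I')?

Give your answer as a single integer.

Step 0 (initial): 3 infected
Step 1: +10 new -> 13 infected
Step 2: +14 new -> 27 infected
Step 3: +12 new -> 39 infected
Step 4: +12 new -> 51 infected
Step 5: +6 new -> 57 infected
Step 6: +2 new -> 59 infected

Answer: 59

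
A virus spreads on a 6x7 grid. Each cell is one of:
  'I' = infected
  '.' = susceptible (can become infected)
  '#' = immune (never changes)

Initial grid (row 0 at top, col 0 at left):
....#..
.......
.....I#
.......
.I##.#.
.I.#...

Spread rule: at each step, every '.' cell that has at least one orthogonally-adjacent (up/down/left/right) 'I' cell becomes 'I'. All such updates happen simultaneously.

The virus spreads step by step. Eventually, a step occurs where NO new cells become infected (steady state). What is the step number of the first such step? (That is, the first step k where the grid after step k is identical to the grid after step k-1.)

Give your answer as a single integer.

Answer: 6

Derivation:
Step 0 (initial): 3 infected
Step 1: +7 new -> 10 infected
Step 2: +9 new -> 19 infected
Step 3: +8 new -> 27 infected
Step 4: +6 new -> 33 infected
Step 5: +3 new -> 36 infected
Step 6: +0 new -> 36 infected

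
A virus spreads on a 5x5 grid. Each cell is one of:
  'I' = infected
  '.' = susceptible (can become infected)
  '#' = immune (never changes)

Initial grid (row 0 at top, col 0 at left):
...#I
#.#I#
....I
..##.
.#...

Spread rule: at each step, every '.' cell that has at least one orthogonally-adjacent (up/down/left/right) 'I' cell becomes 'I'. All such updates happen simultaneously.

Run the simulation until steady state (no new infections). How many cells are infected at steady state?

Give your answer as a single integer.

Answer: 18

Derivation:
Step 0 (initial): 3 infected
Step 1: +2 new -> 5 infected
Step 2: +2 new -> 7 infected
Step 3: +2 new -> 9 infected
Step 4: +4 new -> 13 infected
Step 5: +2 new -> 15 infected
Step 6: +3 new -> 18 infected
Step 7: +0 new -> 18 infected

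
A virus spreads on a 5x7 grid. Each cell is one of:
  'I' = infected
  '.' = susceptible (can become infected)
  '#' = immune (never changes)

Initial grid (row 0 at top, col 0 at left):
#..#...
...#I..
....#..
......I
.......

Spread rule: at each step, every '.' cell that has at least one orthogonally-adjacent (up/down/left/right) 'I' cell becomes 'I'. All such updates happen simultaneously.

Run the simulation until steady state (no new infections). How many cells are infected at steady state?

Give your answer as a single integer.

Step 0 (initial): 2 infected
Step 1: +5 new -> 7 infected
Step 2: +5 new -> 12 infected
Step 3: +3 new -> 15 infected
Step 4: +3 new -> 18 infected
Step 5: +3 new -> 21 infected
Step 6: +4 new -> 25 infected
Step 7: +4 new -> 29 infected
Step 8: +2 new -> 31 infected
Step 9: +0 new -> 31 infected

Answer: 31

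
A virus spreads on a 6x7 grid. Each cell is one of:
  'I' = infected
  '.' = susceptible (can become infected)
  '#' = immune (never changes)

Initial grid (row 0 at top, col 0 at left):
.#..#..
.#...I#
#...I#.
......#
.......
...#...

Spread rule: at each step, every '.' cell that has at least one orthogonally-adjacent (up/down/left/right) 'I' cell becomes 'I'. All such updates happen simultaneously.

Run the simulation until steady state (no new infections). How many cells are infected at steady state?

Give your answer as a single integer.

Step 0 (initial): 2 infected
Step 1: +4 new -> 6 infected
Step 2: +6 new -> 12 infected
Step 3: +7 new -> 19 infected
Step 4: +5 new -> 24 infected
Step 5: +4 new -> 28 infected
Step 6: +2 new -> 30 infected
Step 7: +1 new -> 31 infected
Step 8: +0 new -> 31 infected

Answer: 31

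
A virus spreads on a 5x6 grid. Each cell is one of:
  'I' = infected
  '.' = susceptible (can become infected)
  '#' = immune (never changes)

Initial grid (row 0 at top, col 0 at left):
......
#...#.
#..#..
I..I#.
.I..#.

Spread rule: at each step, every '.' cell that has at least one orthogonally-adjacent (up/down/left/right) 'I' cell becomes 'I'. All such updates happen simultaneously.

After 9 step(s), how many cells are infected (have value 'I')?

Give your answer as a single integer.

Step 0 (initial): 3 infected
Step 1: +5 new -> 8 infected
Step 2: +2 new -> 10 infected
Step 3: +2 new -> 12 infected
Step 4: +3 new -> 15 infected
Step 5: +2 new -> 17 infected
Step 6: +1 new -> 18 infected
Step 7: +1 new -> 19 infected
Step 8: +1 new -> 20 infected
Step 9: +1 new -> 21 infected

Answer: 21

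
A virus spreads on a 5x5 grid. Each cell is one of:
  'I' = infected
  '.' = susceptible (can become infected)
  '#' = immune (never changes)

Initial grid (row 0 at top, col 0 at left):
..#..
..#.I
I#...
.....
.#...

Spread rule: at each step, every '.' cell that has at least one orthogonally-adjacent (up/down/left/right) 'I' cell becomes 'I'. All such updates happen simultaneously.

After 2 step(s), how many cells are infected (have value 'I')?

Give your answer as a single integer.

Answer: 14

Derivation:
Step 0 (initial): 2 infected
Step 1: +5 new -> 7 infected
Step 2: +7 new -> 14 infected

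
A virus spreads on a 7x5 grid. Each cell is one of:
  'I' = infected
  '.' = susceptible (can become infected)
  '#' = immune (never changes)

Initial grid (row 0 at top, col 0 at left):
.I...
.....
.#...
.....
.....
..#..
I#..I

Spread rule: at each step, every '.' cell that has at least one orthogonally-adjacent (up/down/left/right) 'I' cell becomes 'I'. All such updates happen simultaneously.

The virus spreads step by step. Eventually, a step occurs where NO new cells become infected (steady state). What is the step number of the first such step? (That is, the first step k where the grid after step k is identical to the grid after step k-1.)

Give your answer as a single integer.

Answer: 5

Derivation:
Step 0 (initial): 3 infected
Step 1: +6 new -> 9 infected
Step 2: +8 new -> 17 infected
Step 3: +8 new -> 25 infected
Step 4: +7 new -> 32 infected
Step 5: +0 new -> 32 infected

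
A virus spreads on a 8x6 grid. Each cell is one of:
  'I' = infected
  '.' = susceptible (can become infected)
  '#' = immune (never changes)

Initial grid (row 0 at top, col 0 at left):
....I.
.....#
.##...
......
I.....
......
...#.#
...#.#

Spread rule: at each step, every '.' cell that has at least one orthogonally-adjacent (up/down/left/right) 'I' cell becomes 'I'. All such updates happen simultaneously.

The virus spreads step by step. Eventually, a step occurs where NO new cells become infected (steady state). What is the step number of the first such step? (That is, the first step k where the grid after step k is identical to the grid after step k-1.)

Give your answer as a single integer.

Answer: 8

Derivation:
Step 0 (initial): 2 infected
Step 1: +6 new -> 8 infected
Step 2: +8 new -> 16 infected
Step 3: +11 new -> 27 infected
Step 4: +8 new -> 35 infected
Step 5: +3 new -> 38 infected
Step 6: +2 new -> 40 infected
Step 7: +1 new -> 41 infected
Step 8: +0 new -> 41 infected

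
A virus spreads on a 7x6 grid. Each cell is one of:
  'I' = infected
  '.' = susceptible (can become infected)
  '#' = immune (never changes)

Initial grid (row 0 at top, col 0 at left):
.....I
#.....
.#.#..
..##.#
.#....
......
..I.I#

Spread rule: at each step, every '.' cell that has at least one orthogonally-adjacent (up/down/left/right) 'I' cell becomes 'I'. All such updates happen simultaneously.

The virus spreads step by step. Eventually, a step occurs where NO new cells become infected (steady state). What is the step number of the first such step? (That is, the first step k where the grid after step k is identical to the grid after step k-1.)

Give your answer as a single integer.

Step 0 (initial): 3 infected
Step 1: +6 new -> 9 infected
Step 2: +9 new -> 18 infected
Step 3: +7 new -> 25 infected
Step 4: +3 new -> 28 infected
Step 5: +4 new -> 32 infected
Step 6: +2 new -> 34 infected
Step 7: +0 new -> 34 infected

Answer: 7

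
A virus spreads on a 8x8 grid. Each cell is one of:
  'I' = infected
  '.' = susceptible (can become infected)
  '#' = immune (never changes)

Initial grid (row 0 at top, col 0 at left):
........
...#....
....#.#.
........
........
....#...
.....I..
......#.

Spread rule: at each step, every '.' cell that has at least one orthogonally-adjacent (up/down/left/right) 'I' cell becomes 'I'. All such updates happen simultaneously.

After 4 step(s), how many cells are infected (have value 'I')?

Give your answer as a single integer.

Step 0 (initial): 1 infected
Step 1: +4 new -> 5 infected
Step 2: +5 new -> 10 infected
Step 3: +8 new -> 18 infected
Step 4: +8 new -> 26 infected

Answer: 26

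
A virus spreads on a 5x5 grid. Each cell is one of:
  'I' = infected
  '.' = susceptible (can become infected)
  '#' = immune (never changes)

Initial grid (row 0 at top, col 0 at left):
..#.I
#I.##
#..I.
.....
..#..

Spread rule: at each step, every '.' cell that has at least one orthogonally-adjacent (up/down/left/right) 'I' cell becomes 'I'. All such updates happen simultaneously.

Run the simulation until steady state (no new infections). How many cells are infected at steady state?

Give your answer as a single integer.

Answer: 19

Derivation:
Step 0 (initial): 3 infected
Step 1: +7 new -> 10 infected
Step 2: +5 new -> 15 infected
Step 3: +3 new -> 18 infected
Step 4: +1 new -> 19 infected
Step 5: +0 new -> 19 infected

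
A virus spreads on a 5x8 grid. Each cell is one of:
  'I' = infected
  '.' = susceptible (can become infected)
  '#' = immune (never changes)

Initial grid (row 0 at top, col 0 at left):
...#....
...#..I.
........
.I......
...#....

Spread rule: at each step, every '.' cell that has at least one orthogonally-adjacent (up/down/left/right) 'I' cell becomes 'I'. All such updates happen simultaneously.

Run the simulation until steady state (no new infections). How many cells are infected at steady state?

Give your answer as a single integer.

Step 0 (initial): 2 infected
Step 1: +8 new -> 10 infected
Step 2: +12 new -> 22 infected
Step 3: +10 new -> 32 infected
Step 4: +5 new -> 37 infected
Step 5: +0 new -> 37 infected

Answer: 37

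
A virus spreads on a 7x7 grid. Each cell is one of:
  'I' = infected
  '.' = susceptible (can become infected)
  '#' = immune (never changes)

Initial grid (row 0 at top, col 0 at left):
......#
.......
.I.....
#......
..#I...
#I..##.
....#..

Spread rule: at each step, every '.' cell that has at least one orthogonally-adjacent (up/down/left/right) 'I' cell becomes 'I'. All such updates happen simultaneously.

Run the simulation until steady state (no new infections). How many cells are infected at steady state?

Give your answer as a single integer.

Answer: 42

Derivation:
Step 0 (initial): 3 infected
Step 1: +10 new -> 13 infected
Step 2: +11 new -> 24 infected
Step 3: +6 new -> 30 infected
Step 4: +5 new -> 35 infected
Step 5: +4 new -> 39 infected
Step 6: +3 new -> 42 infected
Step 7: +0 new -> 42 infected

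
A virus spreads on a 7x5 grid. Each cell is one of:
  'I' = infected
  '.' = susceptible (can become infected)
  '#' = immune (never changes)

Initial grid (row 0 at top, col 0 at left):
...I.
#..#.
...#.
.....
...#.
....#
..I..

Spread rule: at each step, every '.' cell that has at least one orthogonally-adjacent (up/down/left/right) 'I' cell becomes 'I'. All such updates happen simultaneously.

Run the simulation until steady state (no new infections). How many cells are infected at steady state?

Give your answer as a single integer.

Answer: 30

Derivation:
Step 0 (initial): 2 infected
Step 1: +5 new -> 7 infected
Step 2: +8 new -> 15 infected
Step 3: +7 new -> 22 infected
Step 4: +5 new -> 27 infected
Step 5: +3 new -> 30 infected
Step 6: +0 new -> 30 infected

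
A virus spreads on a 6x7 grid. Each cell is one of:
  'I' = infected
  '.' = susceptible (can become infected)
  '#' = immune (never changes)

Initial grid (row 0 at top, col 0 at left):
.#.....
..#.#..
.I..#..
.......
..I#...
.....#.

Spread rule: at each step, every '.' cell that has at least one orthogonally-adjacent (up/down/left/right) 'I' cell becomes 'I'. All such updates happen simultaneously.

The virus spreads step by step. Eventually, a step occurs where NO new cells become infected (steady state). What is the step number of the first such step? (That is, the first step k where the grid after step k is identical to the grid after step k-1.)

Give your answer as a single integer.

Step 0 (initial): 2 infected
Step 1: +7 new -> 9 infected
Step 2: +7 new -> 16 infected
Step 3: +5 new -> 21 infected
Step 4: +3 new -> 24 infected
Step 5: +5 new -> 29 infected
Step 6: +4 new -> 33 infected
Step 7: +3 new -> 36 infected
Step 8: +0 new -> 36 infected

Answer: 8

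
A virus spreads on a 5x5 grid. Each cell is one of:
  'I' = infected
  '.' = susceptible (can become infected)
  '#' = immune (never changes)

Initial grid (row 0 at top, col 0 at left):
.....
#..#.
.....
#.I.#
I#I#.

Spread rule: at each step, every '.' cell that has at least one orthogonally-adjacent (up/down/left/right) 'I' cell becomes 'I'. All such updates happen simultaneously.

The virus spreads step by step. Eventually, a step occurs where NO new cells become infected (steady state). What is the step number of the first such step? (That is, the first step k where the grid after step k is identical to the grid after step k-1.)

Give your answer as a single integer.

Answer: 6

Derivation:
Step 0 (initial): 3 infected
Step 1: +3 new -> 6 infected
Step 2: +3 new -> 9 infected
Step 3: +4 new -> 13 infected
Step 4: +3 new -> 16 infected
Step 5: +2 new -> 18 infected
Step 6: +0 new -> 18 infected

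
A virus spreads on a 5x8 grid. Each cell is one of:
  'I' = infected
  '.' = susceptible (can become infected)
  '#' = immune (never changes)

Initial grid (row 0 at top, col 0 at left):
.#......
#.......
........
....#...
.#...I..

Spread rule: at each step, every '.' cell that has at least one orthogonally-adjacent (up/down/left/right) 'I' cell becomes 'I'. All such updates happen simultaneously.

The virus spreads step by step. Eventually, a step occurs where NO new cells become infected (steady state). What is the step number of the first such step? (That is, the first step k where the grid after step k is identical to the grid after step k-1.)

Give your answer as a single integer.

Step 0 (initial): 1 infected
Step 1: +3 new -> 4 infected
Step 2: +4 new -> 8 infected
Step 3: +6 new -> 14 infected
Step 4: +6 new -> 20 infected
Step 5: +6 new -> 26 infected
Step 6: +5 new -> 31 infected
Step 7: +4 new -> 35 infected
Step 8: +0 new -> 35 infected

Answer: 8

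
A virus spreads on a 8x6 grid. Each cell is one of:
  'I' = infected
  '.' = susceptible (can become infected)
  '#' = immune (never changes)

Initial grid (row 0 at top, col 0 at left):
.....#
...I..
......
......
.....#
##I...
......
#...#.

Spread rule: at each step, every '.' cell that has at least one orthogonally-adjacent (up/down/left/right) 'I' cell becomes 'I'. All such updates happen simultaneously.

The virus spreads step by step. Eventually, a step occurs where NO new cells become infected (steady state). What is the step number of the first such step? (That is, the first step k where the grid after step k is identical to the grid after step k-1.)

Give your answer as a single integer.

Step 0 (initial): 2 infected
Step 1: +7 new -> 9 infected
Step 2: +14 new -> 23 infected
Step 3: +13 new -> 36 infected
Step 4: +5 new -> 41 infected
Step 5: +1 new -> 42 infected
Step 6: +0 new -> 42 infected

Answer: 6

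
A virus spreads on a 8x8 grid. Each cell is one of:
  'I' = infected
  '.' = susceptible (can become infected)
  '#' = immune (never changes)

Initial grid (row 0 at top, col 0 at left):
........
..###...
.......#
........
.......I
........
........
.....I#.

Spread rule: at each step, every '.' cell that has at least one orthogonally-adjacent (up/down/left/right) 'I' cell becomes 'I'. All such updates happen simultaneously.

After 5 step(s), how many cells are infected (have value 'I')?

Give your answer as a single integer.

Step 0 (initial): 2 infected
Step 1: +5 new -> 7 infected
Step 2: +8 new -> 15 infected
Step 3: +7 new -> 22 infected
Step 4: +7 new -> 29 infected
Step 5: +9 new -> 38 infected

Answer: 38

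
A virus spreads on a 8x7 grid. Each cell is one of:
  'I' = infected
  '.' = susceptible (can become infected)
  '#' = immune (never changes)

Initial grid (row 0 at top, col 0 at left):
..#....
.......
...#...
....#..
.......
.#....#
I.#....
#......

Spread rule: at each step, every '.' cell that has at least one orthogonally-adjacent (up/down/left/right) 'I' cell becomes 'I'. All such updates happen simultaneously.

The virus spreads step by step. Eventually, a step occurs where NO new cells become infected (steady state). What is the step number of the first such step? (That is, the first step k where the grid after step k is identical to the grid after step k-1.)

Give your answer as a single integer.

Answer: 13

Derivation:
Step 0 (initial): 1 infected
Step 1: +2 new -> 3 infected
Step 2: +2 new -> 5 infected
Step 3: +3 new -> 8 infected
Step 4: +4 new -> 12 infected
Step 5: +7 new -> 19 infected
Step 6: +8 new -> 27 infected
Step 7: +6 new -> 33 infected
Step 8: +5 new -> 38 infected
Step 9: +4 new -> 42 infected
Step 10: +4 new -> 46 infected
Step 11: +2 new -> 48 infected
Step 12: +1 new -> 49 infected
Step 13: +0 new -> 49 infected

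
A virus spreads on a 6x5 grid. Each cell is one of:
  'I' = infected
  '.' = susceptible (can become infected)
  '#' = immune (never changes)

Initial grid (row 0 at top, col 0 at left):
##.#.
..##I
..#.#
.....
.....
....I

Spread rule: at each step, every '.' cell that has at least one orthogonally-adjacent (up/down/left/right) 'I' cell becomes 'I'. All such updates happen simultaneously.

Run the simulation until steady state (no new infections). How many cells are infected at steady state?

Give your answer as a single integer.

Answer: 22

Derivation:
Step 0 (initial): 2 infected
Step 1: +3 new -> 5 infected
Step 2: +3 new -> 8 infected
Step 3: +3 new -> 11 infected
Step 4: +4 new -> 15 infected
Step 5: +2 new -> 17 infected
Step 6: +2 new -> 19 infected
Step 7: +2 new -> 21 infected
Step 8: +1 new -> 22 infected
Step 9: +0 new -> 22 infected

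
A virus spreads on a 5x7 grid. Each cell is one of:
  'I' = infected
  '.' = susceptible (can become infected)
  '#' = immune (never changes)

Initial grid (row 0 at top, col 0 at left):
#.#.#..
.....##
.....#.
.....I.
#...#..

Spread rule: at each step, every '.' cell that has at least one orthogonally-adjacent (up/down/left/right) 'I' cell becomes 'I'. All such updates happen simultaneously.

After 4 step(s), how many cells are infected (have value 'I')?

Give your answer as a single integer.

Step 0 (initial): 1 infected
Step 1: +3 new -> 4 infected
Step 2: +4 new -> 8 infected
Step 3: +4 new -> 12 infected
Step 4: +4 new -> 16 infected

Answer: 16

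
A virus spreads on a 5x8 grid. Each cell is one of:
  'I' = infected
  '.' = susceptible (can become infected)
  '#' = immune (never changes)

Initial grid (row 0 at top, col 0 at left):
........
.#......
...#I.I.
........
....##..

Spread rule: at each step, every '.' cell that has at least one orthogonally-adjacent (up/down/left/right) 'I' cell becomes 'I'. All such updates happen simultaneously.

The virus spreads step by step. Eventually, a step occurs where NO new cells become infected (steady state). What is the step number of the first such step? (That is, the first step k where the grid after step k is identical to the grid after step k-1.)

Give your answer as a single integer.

Step 0 (initial): 2 infected
Step 1: +6 new -> 8 infected
Step 2: +9 new -> 17 infected
Step 3: +7 new -> 24 infected
Step 4: +4 new -> 28 infected
Step 5: +4 new -> 32 infected
Step 6: +3 new -> 35 infected
Step 7: +1 new -> 36 infected
Step 8: +0 new -> 36 infected

Answer: 8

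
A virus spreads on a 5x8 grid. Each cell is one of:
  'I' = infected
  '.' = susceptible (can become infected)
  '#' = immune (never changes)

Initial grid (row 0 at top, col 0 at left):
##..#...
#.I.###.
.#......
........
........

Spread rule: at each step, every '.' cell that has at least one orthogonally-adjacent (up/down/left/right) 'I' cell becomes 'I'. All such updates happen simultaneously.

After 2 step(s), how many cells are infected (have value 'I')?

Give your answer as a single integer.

Step 0 (initial): 1 infected
Step 1: +4 new -> 5 infected
Step 2: +3 new -> 8 infected

Answer: 8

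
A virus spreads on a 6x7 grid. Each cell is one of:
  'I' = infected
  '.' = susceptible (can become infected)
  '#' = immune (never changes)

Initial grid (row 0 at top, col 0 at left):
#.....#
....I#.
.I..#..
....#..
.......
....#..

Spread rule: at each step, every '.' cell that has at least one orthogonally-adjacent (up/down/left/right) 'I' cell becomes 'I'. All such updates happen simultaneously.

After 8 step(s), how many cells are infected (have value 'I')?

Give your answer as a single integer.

Answer: 34

Derivation:
Step 0 (initial): 2 infected
Step 1: +6 new -> 8 infected
Step 2: +9 new -> 17 infected
Step 3: +5 new -> 22 infected
Step 4: +3 new -> 25 infected
Step 5: +2 new -> 27 infected
Step 6: +1 new -> 28 infected
Step 7: +3 new -> 31 infected
Step 8: +3 new -> 34 infected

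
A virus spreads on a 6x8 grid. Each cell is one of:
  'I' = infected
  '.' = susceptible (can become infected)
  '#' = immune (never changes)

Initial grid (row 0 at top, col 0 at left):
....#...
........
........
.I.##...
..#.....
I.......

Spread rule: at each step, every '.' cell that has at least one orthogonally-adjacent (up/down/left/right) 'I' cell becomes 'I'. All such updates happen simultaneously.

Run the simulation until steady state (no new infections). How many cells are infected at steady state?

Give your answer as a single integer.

Answer: 44

Derivation:
Step 0 (initial): 2 infected
Step 1: +6 new -> 8 infected
Step 2: +4 new -> 12 infected
Step 3: +5 new -> 17 infected
Step 4: +6 new -> 23 infected
Step 5: +5 new -> 28 infected
Step 6: +5 new -> 33 infected
Step 7: +6 new -> 39 infected
Step 8: +4 new -> 43 infected
Step 9: +1 new -> 44 infected
Step 10: +0 new -> 44 infected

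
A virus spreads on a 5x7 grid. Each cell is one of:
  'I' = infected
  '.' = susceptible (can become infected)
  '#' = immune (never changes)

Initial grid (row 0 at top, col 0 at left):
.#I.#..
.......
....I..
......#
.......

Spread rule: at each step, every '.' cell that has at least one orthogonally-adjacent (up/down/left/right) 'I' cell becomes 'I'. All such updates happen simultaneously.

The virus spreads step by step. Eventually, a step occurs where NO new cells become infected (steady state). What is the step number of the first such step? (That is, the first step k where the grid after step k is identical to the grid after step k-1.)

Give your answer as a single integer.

Answer: 7

Derivation:
Step 0 (initial): 2 infected
Step 1: +6 new -> 8 infected
Step 2: +8 new -> 16 infected
Step 3: +7 new -> 23 infected
Step 4: +6 new -> 29 infected
Step 5: +2 new -> 31 infected
Step 6: +1 new -> 32 infected
Step 7: +0 new -> 32 infected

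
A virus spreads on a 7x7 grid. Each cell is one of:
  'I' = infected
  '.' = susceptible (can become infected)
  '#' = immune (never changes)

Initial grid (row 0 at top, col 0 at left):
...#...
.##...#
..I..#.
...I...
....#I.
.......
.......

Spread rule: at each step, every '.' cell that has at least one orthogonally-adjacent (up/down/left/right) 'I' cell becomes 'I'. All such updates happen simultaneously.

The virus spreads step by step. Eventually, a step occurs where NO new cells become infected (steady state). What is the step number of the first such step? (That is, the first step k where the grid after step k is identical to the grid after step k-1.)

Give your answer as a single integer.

Answer: 7

Derivation:
Step 0 (initial): 3 infected
Step 1: +8 new -> 11 infected
Step 2: +10 new -> 21 infected
Step 3: +9 new -> 30 infected
Step 4: +6 new -> 36 infected
Step 5: +4 new -> 40 infected
Step 6: +3 new -> 43 infected
Step 7: +0 new -> 43 infected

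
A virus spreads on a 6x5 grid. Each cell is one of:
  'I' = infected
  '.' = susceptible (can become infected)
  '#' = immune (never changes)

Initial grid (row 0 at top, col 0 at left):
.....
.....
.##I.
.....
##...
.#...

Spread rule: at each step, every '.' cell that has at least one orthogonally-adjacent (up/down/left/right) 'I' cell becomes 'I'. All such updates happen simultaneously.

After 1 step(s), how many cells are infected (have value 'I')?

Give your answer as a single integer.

Answer: 4

Derivation:
Step 0 (initial): 1 infected
Step 1: +3 new -> 4 infected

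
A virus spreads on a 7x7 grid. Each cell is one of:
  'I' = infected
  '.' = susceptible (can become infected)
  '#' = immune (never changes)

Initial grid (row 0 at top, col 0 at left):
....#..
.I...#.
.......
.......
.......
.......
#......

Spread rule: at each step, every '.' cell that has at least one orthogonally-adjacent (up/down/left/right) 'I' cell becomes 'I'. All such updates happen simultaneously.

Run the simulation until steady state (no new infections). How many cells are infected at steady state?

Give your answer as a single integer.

Answer: 46

Derivation:
Step 0 (initial): 1 infected
Step 1: +4 new -> 5 infected
Step 2: +6 new -> 11 infected
Step 3: +6 new -> 17 infected
Step 4: +5 new -> 22 infected
Step 5: +6 new -> 28 infected
Step 6: +5 new -> 33 infected
Step 7: +5 new -> 38 infected
Step 8: +4 new -> 42 infected
Step 9: +3 new -> 45 infected
Step 10: +1 new -> 46 infected
Step 11: +0 new -> 46 infected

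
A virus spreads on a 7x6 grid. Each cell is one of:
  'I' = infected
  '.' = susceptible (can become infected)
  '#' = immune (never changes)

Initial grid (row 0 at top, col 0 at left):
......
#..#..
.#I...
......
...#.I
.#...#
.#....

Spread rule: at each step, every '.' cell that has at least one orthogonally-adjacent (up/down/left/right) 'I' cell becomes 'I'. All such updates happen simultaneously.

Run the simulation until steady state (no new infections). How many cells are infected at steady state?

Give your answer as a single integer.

Step 0 (initial): 2 infected
Step 1: +5 new -> 7 infected
Step 2: +9 new -> 16 infected
Step 3: +9 new -> 25 infected
Step 4: +8 new -> 33 infected
Step 5: +1 new -> 34 infected
Step 6: +1 new -> 35 infected
Step 7: +0 new -> 35 infected

Answer: 35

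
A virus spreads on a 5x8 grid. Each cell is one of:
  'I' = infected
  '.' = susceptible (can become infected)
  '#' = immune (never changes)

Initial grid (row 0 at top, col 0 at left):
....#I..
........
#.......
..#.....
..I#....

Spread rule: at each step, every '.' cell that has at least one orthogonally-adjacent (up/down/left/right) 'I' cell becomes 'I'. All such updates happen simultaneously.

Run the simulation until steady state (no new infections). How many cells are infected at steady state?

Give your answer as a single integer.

Answer: 36

Derivation:
Step 0 (initial): 2 infected
Step 1: +3 new -> 5 infected
Step 2: +6 new -> 11 infected
Step 3: +7 new -> 18 infected
Step 4: +9 new -> 27 infected
Step 5: +7 new -> 34 infected
Step 6: +2 new -> 36 infected
Step 7: +0 new -> 36 infected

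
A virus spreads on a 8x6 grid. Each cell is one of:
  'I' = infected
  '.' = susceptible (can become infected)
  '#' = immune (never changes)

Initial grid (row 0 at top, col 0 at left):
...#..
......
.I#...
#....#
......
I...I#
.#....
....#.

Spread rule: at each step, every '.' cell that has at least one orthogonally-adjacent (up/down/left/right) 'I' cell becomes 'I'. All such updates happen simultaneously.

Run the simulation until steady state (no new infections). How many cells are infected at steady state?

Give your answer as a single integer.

Answer: 41

Derivation:
Step 0 (initial): 3 infected
Step 1: +9 new -> 12 infected
Step 2: +12 new -> 24 infected
Step 3: +10 new -> 34 infected
Step 4: +4 new -> 38 infected
Step 5: +2 new -> 40 infected
Step 6: +1 new -> 41 infected
Step 7: +0 new -> 41 infected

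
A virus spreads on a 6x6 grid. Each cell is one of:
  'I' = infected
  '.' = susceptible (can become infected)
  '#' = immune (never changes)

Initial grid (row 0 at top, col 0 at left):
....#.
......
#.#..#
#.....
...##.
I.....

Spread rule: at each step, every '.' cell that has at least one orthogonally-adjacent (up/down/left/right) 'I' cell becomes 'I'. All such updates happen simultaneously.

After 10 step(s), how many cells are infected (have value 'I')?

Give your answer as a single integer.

Answer: 29

Derivation:
Step 0 (initial): 1 infected
Step 1: +2 new -> 3 infected
Step 2: +2 new -> 5 infected
Step 3: +3 new -> 8 infected
Step 4: +3 new -> 11 infected
Step 5: +3 new -> 14 infected
Step 6: +6 new -> 20 infected
Step 7: +5 new -> 25 infected
Step 8: +2 new -> 27 infected
Step 9: +1 new -> 28 infected
Step 10: +1 new -> 29 infected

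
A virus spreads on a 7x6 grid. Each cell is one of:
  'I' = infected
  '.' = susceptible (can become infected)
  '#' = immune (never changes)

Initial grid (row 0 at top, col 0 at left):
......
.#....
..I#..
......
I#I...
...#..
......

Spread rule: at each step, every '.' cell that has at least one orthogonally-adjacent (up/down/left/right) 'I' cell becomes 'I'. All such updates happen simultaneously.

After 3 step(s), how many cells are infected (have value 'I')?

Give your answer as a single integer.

Answer: 28

Derivation:
Step 0 (initial): 3 infected
Step 1: +7 new -> 10 infected
Step 2: +9 new -> 19 infected
Step 3: +9 new -> 28 infected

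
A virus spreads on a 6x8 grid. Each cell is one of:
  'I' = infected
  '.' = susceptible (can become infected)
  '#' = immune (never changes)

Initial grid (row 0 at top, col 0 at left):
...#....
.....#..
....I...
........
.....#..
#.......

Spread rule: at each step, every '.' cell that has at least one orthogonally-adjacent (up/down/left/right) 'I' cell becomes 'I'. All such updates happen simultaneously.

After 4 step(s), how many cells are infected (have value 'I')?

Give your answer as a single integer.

Step 0 (initial): 1 infected
Step 1: +4 new -> 5 infected
Step 2: +7 new -> 12 infected
Step 3: +9 new -> 21 infected
Step 4: +11 new -> 32 infected

Answer: 32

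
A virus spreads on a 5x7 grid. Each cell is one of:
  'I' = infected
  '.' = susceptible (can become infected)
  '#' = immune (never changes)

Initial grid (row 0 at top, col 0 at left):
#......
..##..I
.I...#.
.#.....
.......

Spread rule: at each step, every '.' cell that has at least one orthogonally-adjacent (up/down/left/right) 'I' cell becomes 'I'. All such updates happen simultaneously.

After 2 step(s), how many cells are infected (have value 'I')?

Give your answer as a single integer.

Step 0 (initial): 2 infected
Step 1: +6 new -> 8 infected
Step 2: +8 new -> 16 infected

Answer: 16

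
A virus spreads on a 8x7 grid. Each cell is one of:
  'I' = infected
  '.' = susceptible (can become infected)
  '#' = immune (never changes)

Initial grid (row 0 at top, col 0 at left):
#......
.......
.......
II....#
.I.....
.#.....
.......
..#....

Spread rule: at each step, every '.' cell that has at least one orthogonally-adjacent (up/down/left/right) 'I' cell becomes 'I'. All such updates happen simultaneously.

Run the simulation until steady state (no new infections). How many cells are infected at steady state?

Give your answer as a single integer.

Answer: 52

Derivation:
Step 0 (initial): 3 infected
Step 1: +5 new -> 8 infected
Step 2: +7 new -> 15 infected
Step 3: +8 new -> 23 infected
Step 4: +9 new -> 32 infected
Step 5: +8 new -> 40 infected
Step 6: +6 new -> 46 infected
Step 7: +4 new -> 50 infected
Step 8: +2 new -> 52 infected
Step 9: +0 new -> 52 infected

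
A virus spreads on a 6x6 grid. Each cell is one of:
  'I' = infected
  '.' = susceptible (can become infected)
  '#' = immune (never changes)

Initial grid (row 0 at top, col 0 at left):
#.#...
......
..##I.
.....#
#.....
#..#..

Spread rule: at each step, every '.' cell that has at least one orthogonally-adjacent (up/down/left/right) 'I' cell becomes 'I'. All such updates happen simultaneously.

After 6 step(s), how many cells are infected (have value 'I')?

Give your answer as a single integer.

Answer: 28

Derivation:
Step 0 (initial): 1 infected
Step 1: +3 new -> 4 infected
Step 2: +5 new -> 9 infected
Step 3: +7 new -> 16 infected
Step 4: +4 new -> 20 infected
Step 5: +6 new -> 26 infected
Step 6: +2 new -> 28 infected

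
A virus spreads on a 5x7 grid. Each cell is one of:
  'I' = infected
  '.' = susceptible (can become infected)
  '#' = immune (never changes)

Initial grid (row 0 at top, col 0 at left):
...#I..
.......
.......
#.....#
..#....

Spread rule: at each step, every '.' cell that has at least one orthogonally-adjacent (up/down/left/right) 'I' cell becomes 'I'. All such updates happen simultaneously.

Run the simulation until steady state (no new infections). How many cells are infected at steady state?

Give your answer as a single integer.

Step 0 (initial): 1 infected
Step 1: +2 new -> 3 infected
Step 2: +4 new -> 7 infected
Step 3: +5 new -> 12 infected
Step 4: +7 new -> 19 infected
Step 5: +6 new -> 25 infected
Step 6: +4 new -> 29 infected
Step 7: +1 new -> 30 infected
Step 8: +1 new -> 31 infected
Step 9: +0 new -> 31 infected

Answer: 31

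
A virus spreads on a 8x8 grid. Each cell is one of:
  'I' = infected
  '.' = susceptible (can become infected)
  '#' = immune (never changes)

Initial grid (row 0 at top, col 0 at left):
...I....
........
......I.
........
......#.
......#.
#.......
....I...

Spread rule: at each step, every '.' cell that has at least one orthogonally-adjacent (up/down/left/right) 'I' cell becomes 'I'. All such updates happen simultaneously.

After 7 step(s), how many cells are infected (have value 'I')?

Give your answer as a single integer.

Step 0 (initial): 3 infected
Step 1: +10 new -> 13 infected
Step 2: +16 new -> 29 infected
Step 3: +15 new -> 44 infected
Step 4: +9 new -> 53 infected
Step 5: +4 new -> 57 infected
Step 6: +3 new -> 60 infected
Step 7: +1 new -> 61 infected

Answer: 61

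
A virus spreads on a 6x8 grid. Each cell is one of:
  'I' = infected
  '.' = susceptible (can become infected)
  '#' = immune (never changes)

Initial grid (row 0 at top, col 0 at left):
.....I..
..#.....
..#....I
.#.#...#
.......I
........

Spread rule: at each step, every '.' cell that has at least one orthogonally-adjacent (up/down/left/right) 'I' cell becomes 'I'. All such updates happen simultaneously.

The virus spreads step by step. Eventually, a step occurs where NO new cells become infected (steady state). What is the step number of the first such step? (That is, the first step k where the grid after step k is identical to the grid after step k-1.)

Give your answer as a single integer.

Answer: 9

Derivation:
Step 0 (initial): 3 infected
Step 1: +7 new -> 10 infected
Step 2: +8 new -> 18 infected
Step 3: +6 new -> 24 infected
Step 4: +5 new -> 29 infected
Step 5: +4 new -> 33 infected
Step 6: +5 new -> 38 infected
Step 7: +3 new -> 41 infected
Step 8: +2 new -> 43 infected
Step 9: +0 new -> 43 infected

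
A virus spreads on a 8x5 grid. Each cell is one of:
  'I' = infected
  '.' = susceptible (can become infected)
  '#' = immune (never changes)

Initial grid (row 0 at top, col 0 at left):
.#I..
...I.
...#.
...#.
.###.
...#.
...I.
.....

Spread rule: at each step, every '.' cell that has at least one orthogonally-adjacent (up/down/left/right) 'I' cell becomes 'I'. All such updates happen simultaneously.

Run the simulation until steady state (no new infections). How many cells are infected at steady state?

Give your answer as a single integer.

Step 0 (initial): 3 infected
Step 1: +6 new -> 9 infected
Step 2: +9 new -> 18 infected
Step 3: +8 new -> 26 infected
Step 4: +5 new -> 31 infected
Step 5: +2 new -> 33 infected
Step 6: +0 new -> 33 infected

Answer: 33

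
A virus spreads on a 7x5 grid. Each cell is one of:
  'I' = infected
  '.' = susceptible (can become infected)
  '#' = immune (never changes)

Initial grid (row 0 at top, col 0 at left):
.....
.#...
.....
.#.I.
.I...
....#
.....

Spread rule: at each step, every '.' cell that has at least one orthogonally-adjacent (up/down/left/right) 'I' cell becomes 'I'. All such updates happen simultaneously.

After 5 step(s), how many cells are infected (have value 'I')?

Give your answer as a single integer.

Answer: 32

Derivation:
Step 0 (initial): 2 infected
Step 1: +7 new -> 9 infected
Step 2: +9 new -> 18 infected
Step 3: +8 new -> 26 infected
Step 4: +4 new -> 30 infected
Step 5: +2 new -> 32 infected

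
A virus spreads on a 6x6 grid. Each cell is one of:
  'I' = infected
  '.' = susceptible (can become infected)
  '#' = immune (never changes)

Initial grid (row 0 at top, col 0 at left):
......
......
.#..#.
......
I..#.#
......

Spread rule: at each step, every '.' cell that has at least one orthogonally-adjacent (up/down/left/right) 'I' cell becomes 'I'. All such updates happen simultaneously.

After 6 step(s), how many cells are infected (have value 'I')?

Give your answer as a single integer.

Answer: 26

Derivation:
Step 0 (initial): 1 infected
Step 1: +3 new -> 4 infected
Step 2: +4 new -> 8 infected
Step 3: +3 new -> 11 infected
Step 4: +5 new -> 16 infected
Step 5: +5 new -> 21 infected
Step 6: +5 new -> 26 infected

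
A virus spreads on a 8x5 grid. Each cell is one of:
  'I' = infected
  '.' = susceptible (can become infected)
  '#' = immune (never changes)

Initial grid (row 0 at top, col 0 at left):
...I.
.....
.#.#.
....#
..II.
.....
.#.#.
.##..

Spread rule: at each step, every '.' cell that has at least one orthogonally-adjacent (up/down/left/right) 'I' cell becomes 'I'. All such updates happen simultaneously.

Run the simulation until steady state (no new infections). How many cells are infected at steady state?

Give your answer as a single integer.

Answer: 33

Derivation:
Step 0 (initial): 3 infected
Step 1: +9 new -> 12 infected
Step 2: +9 new -> 21 infected
Step 3: +6 new -> 27 infected
Step 4: +4 new -> 31 infected
Step 5: +2 new -> 33 infected
Step 6: +0 new -> 33 infected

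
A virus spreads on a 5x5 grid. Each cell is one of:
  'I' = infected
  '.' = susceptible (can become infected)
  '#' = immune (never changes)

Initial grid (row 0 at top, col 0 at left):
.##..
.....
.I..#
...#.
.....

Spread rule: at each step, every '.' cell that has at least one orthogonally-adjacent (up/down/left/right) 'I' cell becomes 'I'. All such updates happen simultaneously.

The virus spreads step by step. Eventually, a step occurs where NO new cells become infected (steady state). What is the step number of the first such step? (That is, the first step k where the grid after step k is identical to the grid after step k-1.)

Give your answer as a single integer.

Answer: 7

Derivation:
Step 0 (initial): 1 infected
Step 1: +4 new -> 5 infected
Step 2: +6 new -> 11 infected
Step 3: +4 new -> 15 infected
Step 4: +3 new -> 18 infected
Step 5: +2 new -> 20 infected
Step 6: +1 new -> 21 infected
Step 7: +0 new -> 21 infected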